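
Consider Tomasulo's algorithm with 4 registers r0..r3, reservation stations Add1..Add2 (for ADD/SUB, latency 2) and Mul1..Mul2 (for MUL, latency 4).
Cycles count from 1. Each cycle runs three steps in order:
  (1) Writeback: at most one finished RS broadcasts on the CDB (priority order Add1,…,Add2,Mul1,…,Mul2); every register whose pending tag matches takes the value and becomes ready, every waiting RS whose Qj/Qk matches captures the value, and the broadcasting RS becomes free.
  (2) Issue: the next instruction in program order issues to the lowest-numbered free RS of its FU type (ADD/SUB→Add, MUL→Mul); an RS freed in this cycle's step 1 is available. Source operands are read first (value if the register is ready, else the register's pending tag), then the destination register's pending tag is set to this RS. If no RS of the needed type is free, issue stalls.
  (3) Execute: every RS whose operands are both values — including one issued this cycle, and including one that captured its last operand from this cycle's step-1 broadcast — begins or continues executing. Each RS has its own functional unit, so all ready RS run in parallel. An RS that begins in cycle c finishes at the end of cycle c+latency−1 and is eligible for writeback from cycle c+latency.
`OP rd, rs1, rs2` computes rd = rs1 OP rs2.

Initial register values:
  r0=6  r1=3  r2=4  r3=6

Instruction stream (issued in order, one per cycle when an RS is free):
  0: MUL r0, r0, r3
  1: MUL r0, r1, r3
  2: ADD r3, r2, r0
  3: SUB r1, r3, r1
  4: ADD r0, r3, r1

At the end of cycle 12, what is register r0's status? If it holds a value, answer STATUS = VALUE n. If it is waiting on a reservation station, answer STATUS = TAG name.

  c1: issue MUL r0<-Mul1  regs: r0:Mul1,r1:3,r2:4,r3:6
  c2: issue MUL r0<-Mul2  regs: r0:Mul2,r1:3,r2:4,r3:6
  c3: issue ADD r3<-Add1  regs: r0:Mul2,r1:3,r2:4,r3:Add1
  c4: issue SUB r1<-Add2  regs: r0:Mul2,r1:Add2,r2:4,r3:Add1
  c5: CDB Mul1=36; stall  regs: r0:Mul2,r1:Add2,r2:4,r3:Add1
  c6: CDB Mul2=18; stall  regs: r0:18,r1:Add2,r2:4,r3:Add1
  c7: stall  regs: r0:18,r1:Add2,r2:4,r3:Add1
  c8: CDB Add1=22; issue ADD r0<-Add1  regs: r0:Add1,r1:Add2,r2:4,r3:22
  c9: -  regs: r0:Add1,r1:Add2,r2:4,r3:22
  c10: CDB Add2=19  regs: r0:Add1,r1:19,r2:4,r3:22
  c11: -  regs: r0:Add1,r1:19,r2:4,r3:22
  c12: CDB Add1=41  regs: r0:41,r1:19,r2:4,r3:22

STATUS = VALUE 41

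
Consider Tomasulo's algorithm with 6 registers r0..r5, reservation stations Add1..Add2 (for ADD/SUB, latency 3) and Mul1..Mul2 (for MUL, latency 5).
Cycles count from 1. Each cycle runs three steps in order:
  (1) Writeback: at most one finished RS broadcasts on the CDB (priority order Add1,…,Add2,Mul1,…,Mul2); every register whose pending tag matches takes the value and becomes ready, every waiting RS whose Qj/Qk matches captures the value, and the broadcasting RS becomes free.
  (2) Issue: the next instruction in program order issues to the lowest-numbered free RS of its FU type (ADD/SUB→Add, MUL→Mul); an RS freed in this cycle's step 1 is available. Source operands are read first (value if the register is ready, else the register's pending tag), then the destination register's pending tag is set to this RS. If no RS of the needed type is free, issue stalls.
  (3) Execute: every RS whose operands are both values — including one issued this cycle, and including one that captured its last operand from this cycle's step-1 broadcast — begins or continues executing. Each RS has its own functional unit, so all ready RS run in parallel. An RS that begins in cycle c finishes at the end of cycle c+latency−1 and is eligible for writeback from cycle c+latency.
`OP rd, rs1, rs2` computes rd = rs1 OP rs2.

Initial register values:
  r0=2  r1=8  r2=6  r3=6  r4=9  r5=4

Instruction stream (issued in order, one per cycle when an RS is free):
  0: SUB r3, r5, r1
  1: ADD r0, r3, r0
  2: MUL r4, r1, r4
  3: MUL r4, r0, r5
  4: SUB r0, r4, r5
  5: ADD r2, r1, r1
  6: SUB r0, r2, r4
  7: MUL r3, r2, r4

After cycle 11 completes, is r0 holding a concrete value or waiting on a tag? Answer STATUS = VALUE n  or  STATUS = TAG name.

STATUS = TAG Add2

cycle 1: issue SUB r3<-Add1 // r0:2,r1:8,r2:6,r3:Add1,r4:9,r5:4
cycle 2: issue ADD r0<-Add2 // r0:Add2,r1:8,r2:6,r3:Add1,r4:9,r5:4
cycle 3: issue MUL r4<-Mul1 // r0:Add2,r1:8,r2:6,r3:Add1,r4:Mul1,r5:4
cycle 4: CDB Add1=-4; issue MUL r4<-Mul2 // r0:Add2,r1:8,r2:6,r3:-4,r4:Mul2,r5:4
cycle 5: issue SUB r0<-Add1 // r0:Add1,r1:8,r2:6,r3:-4,r4:Mul2,r5:4
cycle 6: stall // r0:Add1,r1:8,r2:6,r3:-4,r4:Mul2,r5:4
cycle 7: CDB Add2=-2; issue ADD r2<-Add2 // r0:Add1,r1:8,r2:Add2,r3:-4,r4:Mul2,r5:4
cycle 8: CDB Mul1=72; stall // r0:Add1,r1:8,r2:Add2,r3:-4,r4:Mul2,r5:4
cycle 9: stall // r0:Add1,r1:8,r2:Add2,r3:-4,r4:Mul2,r5:4
cycle 10: CDB Add2=16; issue SUB r0<-Add2 // r0:Add2,r1:8,r2:16,r3:-4,r4:Mul2,r5:4
cycle 11: issue MUL r3<-Mul1 // r0:Add2,r1:8,r2:16,r3:Mul1,r4:Mul2,r5:4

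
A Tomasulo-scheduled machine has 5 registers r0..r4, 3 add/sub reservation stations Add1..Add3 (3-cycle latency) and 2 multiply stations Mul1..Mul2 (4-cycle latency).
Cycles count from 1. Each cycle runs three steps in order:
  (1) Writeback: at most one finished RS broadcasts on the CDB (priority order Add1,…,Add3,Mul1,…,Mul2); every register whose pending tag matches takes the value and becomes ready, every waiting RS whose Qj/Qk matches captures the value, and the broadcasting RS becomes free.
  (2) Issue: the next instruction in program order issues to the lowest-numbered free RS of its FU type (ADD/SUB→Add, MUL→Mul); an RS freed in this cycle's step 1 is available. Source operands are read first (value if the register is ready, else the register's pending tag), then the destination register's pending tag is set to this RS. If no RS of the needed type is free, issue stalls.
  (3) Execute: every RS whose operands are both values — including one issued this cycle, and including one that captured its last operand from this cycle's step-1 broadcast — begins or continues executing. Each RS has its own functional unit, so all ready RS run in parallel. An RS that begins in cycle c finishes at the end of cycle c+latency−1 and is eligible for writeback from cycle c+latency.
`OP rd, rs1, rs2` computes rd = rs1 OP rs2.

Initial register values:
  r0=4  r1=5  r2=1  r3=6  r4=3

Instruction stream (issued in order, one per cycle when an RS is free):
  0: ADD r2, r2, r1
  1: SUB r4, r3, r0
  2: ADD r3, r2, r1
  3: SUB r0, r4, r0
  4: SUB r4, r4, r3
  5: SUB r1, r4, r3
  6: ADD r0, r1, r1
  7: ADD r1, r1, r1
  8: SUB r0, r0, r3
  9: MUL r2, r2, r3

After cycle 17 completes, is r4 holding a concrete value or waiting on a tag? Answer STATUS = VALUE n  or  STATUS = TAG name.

c1: issue ADD r2<-Add1 | r0:4,r1:5,r2:Add1,r3:6,r4:3
c2: issue SUB r4<-Add2 | r0:4,r1:5,r2:Add1,r3:6,r4:Add2
c3: issue ADD r3<-Add3 | r0:4,r1:5,r2:Add1,r3:Add3,r4:Add2
c4: CDB Add1=6; issue SUB r0<-Add1 | r0:Add1,r1:5,r2:6,r3:Add3,r4:Add2
c5: CDB Add2=2; issue SUB r4<-Add2 | r0:Add1,r1:5,r2:6,r3:Add3,r4:Add2
c6: stall | r0:Add1,r1:5,r2:6,r3:Add3,r4:Add2
c7: CDB Add3=11; issue SUB r1<-Add3 | r0:Add1,r1:Add3,r2:6,r3:11,r4:Add2
c8: CDB Add1=-2; issue ADD r0<-Add1 | r0:Add1,r1:Add3,r2:6,r3:11,r4:Add2
c9: stall | r0:Add1,r1:Add3,r2:6,r3:11,r4:Add2
c10: CDB Add2=-9; issue ADD r1<-Add2 | r0:Add1,r1:Add2,r2:6,r3:11,r4:-9
c11: stall | r0:Add1,r1:Add2,r2:6,r3:11,r4:-9
c12: stall | r0:Add1,r1:Add2,r2:6,r3:11,r4:-9
c13: CDB Add3=-20; issue SUB r0<-Add3 | r0:Add3,r1:Add2,r2:6,r3:11,r4:-9
c14: issue MUL r2<-Mul1 | r0:Add3,r1:Add2,r2:Mul1,r3:11,r4:-9
c15: - | r0:Add3,r1:Add2,r2:Mul1,r3:11,r4:-9
c16: CDB Add1=-40 | r0:Add3,r1:Add2,r2:Mul1,r3:11,r4:-9
c17: CDB Add2=-40 | r0:Add3,r1:-40,r2:Mul1,r3:11,r4:-9

STATUS = VALUE -9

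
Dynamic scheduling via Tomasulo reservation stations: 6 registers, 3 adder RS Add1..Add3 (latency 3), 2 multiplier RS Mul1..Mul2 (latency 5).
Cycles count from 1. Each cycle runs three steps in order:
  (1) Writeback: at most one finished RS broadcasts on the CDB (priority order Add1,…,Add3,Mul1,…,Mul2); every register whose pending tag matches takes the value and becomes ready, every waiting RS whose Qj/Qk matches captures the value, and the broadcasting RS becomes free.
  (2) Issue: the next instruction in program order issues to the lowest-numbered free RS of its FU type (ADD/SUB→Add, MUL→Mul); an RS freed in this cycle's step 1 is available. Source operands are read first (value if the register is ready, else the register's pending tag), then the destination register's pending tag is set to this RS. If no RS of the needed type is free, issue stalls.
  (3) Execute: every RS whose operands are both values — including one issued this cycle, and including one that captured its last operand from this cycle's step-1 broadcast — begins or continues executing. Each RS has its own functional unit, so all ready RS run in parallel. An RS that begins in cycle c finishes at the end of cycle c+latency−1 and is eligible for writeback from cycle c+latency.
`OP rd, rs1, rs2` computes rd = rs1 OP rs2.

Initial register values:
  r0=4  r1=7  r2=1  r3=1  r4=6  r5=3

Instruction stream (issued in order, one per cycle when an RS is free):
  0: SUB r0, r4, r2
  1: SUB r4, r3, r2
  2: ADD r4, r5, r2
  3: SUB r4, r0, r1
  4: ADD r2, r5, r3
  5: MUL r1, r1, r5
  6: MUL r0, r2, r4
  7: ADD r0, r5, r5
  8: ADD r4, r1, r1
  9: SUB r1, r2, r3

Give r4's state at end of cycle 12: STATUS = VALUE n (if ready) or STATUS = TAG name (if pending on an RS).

STATUS = TAG Add2

c1: issue SUB r0<-Add1 | r0:Add1,r1:7,r2:1,r3:1,r4:6,r5:3
c2: issue SUB r4<-Add2 | r0:Add1,r1:7,r2:1,r3:1,r4:Add2,r5:3
c3: issue ADD r4<-Add3 | r0:Add1,r1:7,r2:1,r3:1,r4:Add3,r5:3
c4: CDB Add1=5; issue SUB r4<-Add1 | r0:5,r1:7,r2:1,r3:1,r4:Add1,r5:3
c5: CDB Add2=0; issue ADD r2<-Add2 | r0:5,r1:7,r2:Add2,r3:1,r4:Add1,r5:3
c6: CDB Add3=4; issue MUL r1<-Mul1 | r0:5,r1:Mul1,r2:Add2,r3:1,r4:Add1,r5:3
c7: CDB Add1=-2; issue MUL r0<-Mul2 | r0:Mul2,r1:Mul1,r2:Add2,r3:1,r4:-2,r5:3
c8: CDB Add2=4; issue ADD r0<-Add1 | r0:Add1,r1:Mul1,r2:4,r3:1,r4:-2,r5:3
c9: issue ADD r4<-Add2 | r0:Add1,r1:Mul1,r2:4,r3:1,r4:Add2,r5:3
c10: issue SUB r1<-Add3 | r0:Add1,r1:Add3,r2:4,r3:1,r4:Add2,r5:3
c11: CDB Add1=6 | r0:6,r1:Add3,r2:4,r3:1,r4:Add2,r5:3
c12: CDB Mul1=21 | r0:6,r1:Add3,r2:4,r3:1,r4:Add2,r5:3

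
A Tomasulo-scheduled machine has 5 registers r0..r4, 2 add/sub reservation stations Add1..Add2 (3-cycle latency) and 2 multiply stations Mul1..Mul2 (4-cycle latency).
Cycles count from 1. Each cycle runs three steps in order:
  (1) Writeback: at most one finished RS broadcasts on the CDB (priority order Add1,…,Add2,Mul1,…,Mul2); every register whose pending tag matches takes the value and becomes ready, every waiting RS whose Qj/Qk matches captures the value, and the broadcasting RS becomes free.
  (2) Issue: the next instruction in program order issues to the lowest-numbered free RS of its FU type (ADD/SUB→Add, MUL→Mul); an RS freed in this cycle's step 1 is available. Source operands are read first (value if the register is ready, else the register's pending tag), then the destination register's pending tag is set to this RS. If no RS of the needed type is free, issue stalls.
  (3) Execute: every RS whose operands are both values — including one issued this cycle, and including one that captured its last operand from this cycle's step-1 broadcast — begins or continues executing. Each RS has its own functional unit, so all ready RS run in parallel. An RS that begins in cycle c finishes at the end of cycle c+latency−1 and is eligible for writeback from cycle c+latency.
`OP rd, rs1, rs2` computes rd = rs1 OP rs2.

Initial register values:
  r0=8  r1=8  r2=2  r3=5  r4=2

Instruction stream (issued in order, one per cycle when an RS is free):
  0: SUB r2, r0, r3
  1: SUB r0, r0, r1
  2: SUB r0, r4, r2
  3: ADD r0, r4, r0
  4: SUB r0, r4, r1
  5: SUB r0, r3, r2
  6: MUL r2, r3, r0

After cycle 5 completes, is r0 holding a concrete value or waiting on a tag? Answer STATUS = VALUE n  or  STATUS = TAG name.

STATUS = TAG Add2

  c1: issue SUB r2<-Add1  regs: r0:8,r1:8,r2:Add1,r3:5,r4:2
  c2: issue SUB r0<-Add2  regs: r0:Add2,r1:8,r2:Add1,r3:5,r4:2
  c3: stall  regs: r0:Add2,r1:8,r2:Add1,r3:5,r4:2
  c4: CDB Add1=3; issue SUB r0<-Add1  regs: r0:Add1,r1:8,r2:3,r3:5,r4:2
  c5: CDB Add2=0; issue ADD r0<-Add2  regs: r0:Add2,r1:8,r2:3,r3:5,r4:2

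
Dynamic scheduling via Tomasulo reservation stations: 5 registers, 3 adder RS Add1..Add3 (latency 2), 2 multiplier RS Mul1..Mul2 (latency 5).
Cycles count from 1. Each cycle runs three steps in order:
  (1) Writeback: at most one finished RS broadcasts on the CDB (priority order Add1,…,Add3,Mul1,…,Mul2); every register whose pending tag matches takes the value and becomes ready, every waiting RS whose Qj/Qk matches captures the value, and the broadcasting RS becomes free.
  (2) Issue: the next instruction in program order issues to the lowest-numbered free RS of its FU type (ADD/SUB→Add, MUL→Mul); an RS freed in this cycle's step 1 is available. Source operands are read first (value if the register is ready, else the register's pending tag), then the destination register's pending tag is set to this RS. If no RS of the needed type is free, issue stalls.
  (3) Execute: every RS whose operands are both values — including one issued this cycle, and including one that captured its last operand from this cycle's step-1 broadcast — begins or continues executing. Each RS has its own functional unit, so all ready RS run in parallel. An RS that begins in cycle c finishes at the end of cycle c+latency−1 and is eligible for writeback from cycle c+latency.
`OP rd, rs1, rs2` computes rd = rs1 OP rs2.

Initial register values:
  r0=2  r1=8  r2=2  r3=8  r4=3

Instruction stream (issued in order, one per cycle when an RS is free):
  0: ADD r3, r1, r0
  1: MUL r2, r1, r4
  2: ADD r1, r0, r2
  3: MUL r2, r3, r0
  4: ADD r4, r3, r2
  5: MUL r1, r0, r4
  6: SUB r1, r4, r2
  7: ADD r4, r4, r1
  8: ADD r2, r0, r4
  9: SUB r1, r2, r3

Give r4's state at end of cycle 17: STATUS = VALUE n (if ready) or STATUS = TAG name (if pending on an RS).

cycle 1: issue ADD r3<-Add1 // r0:2,r1:8,r2:2,r3:Add1,r4:3
cycle 2: issue MUL r2<-Mul1 // r0:2,r1:8,r2:Mul1,r3:Add1,r4:3
cycle 3: CDB Add1=10; issue ADD r1<-Add1 // r0:2,r1:Add1,r2:Mul1,r3:10,r4:3
cycle 4: issue MUL r2<-Mul2 // r0:2,r1:Add1,r2:Mul2,r3:10,r4:3
cycle 5: issue ADD r4<-Add2 // r0:2,r1:Add1,r2:Mul2,r3:10,r4:Add2
cycle 6: stall // r0:2,r1:Add1,r2:Mul2,r3:10,r4:Add2
cycle 7: CDB Mul1=24; issue MUL r1<-Mul1 // r0:2,r1:Mul1,r2:Mul2,r3:10,r4:Add2
cycle 8: issue SUB r1<-Add3 // r0:2,r1:Add3,r2:Mul2,r3:10,r4:Add2
cycle 9: CDB Add1=26; issue ADD r4<-Add1 // r0:2,r1:Add3,r2:Mul2,r3:10,r4:Add1
cycle 10: CDB Mul2=20; stall // r0:2,r1:Add3,r2:20,r3:10,r4:Add1
cycle 11: stall // r0:2,r1:Add3,r2:20,r3:10,r4:Add1
cycle 12: CDB Add2=30; issue ADD r2<-Add2 // r0:2,r1:Add3,r2:Add2,r3:10,r4:Add1
cycle 13: stall // r0:2,r1:Add3,r2:Add2,r3:10,r4:Add1
cycle 14: CDB Add3=10; issue SUB r1<-Add3 // r0:2,r1:Add3,r2:Add2,r3:10,r4:Add1
cycle 15: - // r0:2,r1:Add3,r2:Add2,r3:10,r4:Add1
cycle 16: CDB Add1=40 // r0:2,r1:Add3,r2:Add2,r3:10,r4:40
cycle 17: CDB Mul1=60 // r0:2,r1:Add3,r2:Add2,r3:10,r4:40

STATUS = VALUE 40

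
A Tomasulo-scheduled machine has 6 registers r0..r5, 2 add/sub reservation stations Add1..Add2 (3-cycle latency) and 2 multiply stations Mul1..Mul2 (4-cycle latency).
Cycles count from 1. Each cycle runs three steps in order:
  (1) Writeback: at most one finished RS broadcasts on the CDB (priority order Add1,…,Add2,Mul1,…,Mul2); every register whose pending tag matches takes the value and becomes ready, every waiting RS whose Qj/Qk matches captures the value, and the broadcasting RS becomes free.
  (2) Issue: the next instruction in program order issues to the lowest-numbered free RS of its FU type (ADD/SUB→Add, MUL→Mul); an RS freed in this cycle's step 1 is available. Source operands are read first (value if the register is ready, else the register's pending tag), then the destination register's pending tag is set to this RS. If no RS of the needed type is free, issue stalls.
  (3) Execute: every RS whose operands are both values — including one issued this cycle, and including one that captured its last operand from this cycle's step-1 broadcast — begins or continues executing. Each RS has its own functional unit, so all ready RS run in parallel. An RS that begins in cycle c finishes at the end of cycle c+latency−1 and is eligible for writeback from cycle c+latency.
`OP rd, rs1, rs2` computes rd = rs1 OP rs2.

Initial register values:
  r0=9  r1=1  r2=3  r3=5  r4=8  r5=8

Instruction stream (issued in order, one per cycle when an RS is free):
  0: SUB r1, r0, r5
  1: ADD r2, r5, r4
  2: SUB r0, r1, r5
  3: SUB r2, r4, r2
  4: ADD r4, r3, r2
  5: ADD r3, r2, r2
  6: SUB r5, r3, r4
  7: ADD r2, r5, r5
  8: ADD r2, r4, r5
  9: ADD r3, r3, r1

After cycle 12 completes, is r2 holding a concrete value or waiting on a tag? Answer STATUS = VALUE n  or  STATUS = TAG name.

cycle 1: issue SUB r1<-Add1 // r0:9,r1:Add1,r2:3,r3:5,r4:8,r5:8
cycle 2: issue ADD r2<-Add2 // r0:9,r1:Add1,r2:Add2,r3:5,r4:8,r5:8
cycle 3: stall // r0:9,r1:Add1,r2:Add2,r3:5,r4:8,r5:8
cycle 4: CDB Add1=1; issue SUB r0<-Add1 // r0:Add1,r1:1,r2:Add2,r3:5,r4:8,r5:8
cycle 5: CDB Add2=16; issue SUB r2<-Add2 // r0:Add1,r1:1,r2:Add2,r3:5,r4:8,r5:8
cycle 6: stall // r0:Add1,r1:1,r2:Add2,r3:5,r4:8,r5:8
cycle 7: CDB Add1=-7; issue ADD r4<-Add1 // r0:-7,r1:1,r2:Add2,r3:5,r4:Add1,r5:8
cycle 8: CDB Add2=-8; issue ADD r3<-Add2 // r0:-7,r1:1,r2:-8,r3:Add2,r4:Add1,r5:8
cycle 9: stall // r0:-7,r1:1,r2:-8,r3:Add2,r4:Add1,r5:8
cycle 10: stall // r0:-7,r1:1,r2:-8,r3:Add2,r4:Add1,r5:8
cycle 11: CDB Add1=-3; issue SUB r5<-Add1 // r0:-7,r1:1,r2:-8,r3:Add2,r4:-3,r5:Add1
cycle 12: CDB Add2=-16; issue ADD r2<-Add2 // r0:-7,r1:1,r2:Add2,r3:-16,r4:-3,r5:Add1

STATUS = TAG Add2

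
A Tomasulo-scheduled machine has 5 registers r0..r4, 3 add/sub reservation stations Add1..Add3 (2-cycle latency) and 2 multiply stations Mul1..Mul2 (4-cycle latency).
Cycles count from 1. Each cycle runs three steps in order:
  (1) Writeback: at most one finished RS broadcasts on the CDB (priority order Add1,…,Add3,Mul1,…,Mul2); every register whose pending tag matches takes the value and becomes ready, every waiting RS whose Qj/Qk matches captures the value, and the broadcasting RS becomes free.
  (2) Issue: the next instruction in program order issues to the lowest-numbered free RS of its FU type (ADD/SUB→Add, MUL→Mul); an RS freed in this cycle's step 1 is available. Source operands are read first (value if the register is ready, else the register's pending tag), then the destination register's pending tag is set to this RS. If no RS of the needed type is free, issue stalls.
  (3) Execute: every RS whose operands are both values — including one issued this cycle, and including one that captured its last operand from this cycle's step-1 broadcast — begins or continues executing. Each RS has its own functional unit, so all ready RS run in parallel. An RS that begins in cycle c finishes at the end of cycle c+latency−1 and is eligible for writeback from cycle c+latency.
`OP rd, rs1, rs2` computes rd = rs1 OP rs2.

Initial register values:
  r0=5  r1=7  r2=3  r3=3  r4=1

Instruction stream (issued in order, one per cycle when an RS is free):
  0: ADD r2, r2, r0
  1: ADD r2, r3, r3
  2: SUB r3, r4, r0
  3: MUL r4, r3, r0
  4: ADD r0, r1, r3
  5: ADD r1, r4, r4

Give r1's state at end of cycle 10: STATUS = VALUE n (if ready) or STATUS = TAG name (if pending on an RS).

  c1: issue ADD r2<-Add1  regs: r0:5,r1:7,r2:Add1,r3:3,r4:1
  c2: issue ADD r2<-Add2  regs: r0:5,r1:7,r2:Add2,r3:3,r4:1
  c3: CDB Add1=8; issue SUB r3<-Add1  regs: r0:5,r1:7,r2:Add2,r3:Add1,r4:1
  c4: CDB Add2=6; issue MUL r4<-Mul1  regs: r0:5,r1:7,r2:6,r3:Add1,r4:Mul1
  c5: CDB Add1=-4; issue ADD r0<-Add1  regs: r0:Add1,r1:7,r2:6,r3:-4,r4:Mul1
  c6: issue ADD r1<-Add2  regs: r0:Add1,r1:Add2,r2:6,r3:-4,r4:Mul1
  c7: CDB Add1=3  regs: r0:3,r1:Add2,r2:6,r3:-4,r4:Mul1
  c8: -  regs: r0:3,r1:Add2,r2:6,r3:-4,r4:Mul1
  c9: CDB Mul1=-20  regs: r0:3,r1:Add2,r2:6,r3:-4,r4:-20
  c10: -  regs: r0:3,r1:Add2,r2:6,r3:-4,r4:-20

STATUS = TAG Add2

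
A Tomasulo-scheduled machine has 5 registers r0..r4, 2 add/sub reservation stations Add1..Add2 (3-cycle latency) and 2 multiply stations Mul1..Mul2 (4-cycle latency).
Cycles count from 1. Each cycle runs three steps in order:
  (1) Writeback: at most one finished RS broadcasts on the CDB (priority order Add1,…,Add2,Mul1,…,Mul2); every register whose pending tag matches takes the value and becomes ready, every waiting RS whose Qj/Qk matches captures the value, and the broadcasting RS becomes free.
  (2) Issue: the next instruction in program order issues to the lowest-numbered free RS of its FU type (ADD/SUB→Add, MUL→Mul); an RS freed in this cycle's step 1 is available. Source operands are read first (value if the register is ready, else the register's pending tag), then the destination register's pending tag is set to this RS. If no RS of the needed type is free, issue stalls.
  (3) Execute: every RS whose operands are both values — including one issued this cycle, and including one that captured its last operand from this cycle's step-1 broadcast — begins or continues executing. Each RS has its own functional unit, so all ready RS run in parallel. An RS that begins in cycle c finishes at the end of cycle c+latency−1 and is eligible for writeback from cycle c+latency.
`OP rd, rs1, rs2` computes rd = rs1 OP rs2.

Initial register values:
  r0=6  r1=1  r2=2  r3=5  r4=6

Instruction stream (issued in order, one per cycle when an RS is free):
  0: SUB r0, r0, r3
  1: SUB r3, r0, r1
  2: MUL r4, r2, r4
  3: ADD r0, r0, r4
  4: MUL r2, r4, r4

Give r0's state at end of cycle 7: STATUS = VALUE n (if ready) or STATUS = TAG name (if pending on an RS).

STATUS = TAG Add1

  c1: issue SUB r0<-Add1  regs: r0:Add1,r1:1,r2:2,r3:5,r4:6
  c2: issue SUB r3<-Add2  regs: r0:Add1,r1:1,r2:2,r3:Add2,r4:6
  c3: issue MUL r4<-Mul1  regs: r0:Add1,r1:1,r2:2,r3:Add2,r4:Mul1
  c4: CDB Add1=1; issue ADD r0<-Add1  regs: r0:Add1,r1:1,r2:2,r3:Add2,r4:Mul1
  c5: issue MUL r2<-Mul2  regs: r0:Add1,r1:1,r2:Mul2,r3:Add2,r4:Mul1
  c6: -  regs: r0:Add1,r1:1,r2:Mul2,r3:Add2,r4:Mul1
  c7: CDB Add2=0  regs: r0:Add1,r1:1,r2:Mul2,r3:0,r4:Mul1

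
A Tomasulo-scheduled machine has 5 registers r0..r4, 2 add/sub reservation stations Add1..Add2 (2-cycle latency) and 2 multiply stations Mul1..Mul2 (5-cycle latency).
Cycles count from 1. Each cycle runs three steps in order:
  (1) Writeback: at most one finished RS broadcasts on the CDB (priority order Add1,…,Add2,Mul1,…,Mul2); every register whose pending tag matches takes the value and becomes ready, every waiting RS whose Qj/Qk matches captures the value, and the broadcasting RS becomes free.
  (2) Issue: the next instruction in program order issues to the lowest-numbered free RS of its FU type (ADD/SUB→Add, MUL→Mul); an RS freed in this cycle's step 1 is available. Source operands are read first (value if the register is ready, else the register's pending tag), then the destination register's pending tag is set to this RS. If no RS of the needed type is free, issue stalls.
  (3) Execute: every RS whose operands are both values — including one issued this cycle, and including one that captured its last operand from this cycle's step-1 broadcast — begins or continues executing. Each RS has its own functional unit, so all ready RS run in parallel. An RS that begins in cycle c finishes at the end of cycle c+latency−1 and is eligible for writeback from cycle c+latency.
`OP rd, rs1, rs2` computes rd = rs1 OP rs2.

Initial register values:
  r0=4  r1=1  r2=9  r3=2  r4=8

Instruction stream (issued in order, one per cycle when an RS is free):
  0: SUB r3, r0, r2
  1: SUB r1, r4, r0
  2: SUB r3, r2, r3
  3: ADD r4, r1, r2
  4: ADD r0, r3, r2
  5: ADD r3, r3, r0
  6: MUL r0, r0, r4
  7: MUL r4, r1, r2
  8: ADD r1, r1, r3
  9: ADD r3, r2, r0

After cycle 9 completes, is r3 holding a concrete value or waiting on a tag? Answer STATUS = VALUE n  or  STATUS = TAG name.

STATUS = VALUE 37

c1: issue SUB r3<-Add1 | r0:4,r1:1,r2:9,r3:Add1,r4:8
c2: issue SUB r1<-Add2 | r0:4,r1:Add2,r2:9,r3:Add1,r4:8
c3: CDB Add1=-5; issue SUB r3<-Add1 | r0:4,r1:Add2,r2:9,r3:Add1,r4:8
c4: CDB Add2=4; issue ADD r4<-Add2 | r0:4,r1:4,r2:9,r3:Add1,r4:Add2
c5: CDB Add1=14; issue ADD r0<-Add1 | r0:Add1,r1:4,r2:9,r3:14,r4:Add2
c6: CDB Add2=13; issue ADD r3<-Add2 | r0:Add1,r1:4,r2:9,r3:Add2,r4:13
c7: CDB Add1=23; issue MUL r0<-Mul1 | r0:Mul1,r1:4,r2:9,r3:Add2,r4:13
c8: issue MUL r4<-Mul2 | r0:Mul1,r1:4,r2:9,r3:Add2,r4:Mul2
c9: CDB Add2=37; issue ADD r1<-Add1 | r0:Mul1,r1:Add1,r2:9,r3:37,r4:Mul2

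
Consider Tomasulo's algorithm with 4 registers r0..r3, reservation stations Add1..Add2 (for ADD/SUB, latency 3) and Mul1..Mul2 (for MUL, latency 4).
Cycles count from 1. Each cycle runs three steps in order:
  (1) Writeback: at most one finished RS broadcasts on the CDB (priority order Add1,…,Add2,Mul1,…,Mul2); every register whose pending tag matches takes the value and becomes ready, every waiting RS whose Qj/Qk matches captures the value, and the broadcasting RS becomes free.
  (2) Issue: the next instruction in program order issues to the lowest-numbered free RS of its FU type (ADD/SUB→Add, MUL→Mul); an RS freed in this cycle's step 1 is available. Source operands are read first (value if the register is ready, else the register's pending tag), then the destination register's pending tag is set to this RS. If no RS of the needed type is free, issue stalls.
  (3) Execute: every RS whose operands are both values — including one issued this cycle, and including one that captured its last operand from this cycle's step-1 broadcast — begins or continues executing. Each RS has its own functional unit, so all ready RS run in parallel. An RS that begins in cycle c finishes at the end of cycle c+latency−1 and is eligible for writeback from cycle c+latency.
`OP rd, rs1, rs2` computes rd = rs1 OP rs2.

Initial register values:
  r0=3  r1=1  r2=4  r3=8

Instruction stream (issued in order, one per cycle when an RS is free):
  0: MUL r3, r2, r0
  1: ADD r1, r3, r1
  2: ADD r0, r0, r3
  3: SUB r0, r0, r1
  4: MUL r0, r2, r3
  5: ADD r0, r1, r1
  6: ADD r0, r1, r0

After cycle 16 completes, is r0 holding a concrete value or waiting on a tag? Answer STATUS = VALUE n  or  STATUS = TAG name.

STATUS = VALUE 39

  c1: issue MUL r3<-Mul1  regs: r0:3,r1:1,r2:4,r3:Mul1
  c2: issue ADD r1<-Add1  regs: r0:3,r1:Add1,r2:4,r3:Mul1
  c3: issue ADD r0<-Add2  regs: r0:Add2,r1:Add1,r2:4,r3:Mul1
  c4: stall  regs: r0:Add2,r1:Add1,r2:4,r3:Mul1
  c5: CDB Mul1=12; stall  regs: r0:Add2,r1:Add1,r2:4,r3:12
  c6: stall  regs: r0:Add2,r1:Add1,r2:4,r3:12
  c7: stall  regs: r0:Add2,r1:Add1,r2:4,r3:12
  c8: CDB Add1=13; issue SUB r0<-Add1  regs: r0:Add1,r1:13,r2:4,r3:12
  c9: CDB Add2=15; issue MUL r0<-Mul1  regs: r0:Mul1,r1:13,r2:4,r3:12
  c10: issue ADD r0<-Add2  regs: r0:Add2,r1:13,r2:4,r3:12
  c11: stall  regs: r0:Add2,r1:13,r2:4,r3:12
  c12: CDB Add1=2; issue ADD r0<-Add1  regs: r0:Add1,r1:13,r2:4,r3:12
  c13: CDB Add2=26  regs: r0:Add1,r1:13,r2:4,r3:12
  c14: CDB Mul1=48  regs: r0:Add1,r1:13,r2:4,r3:12
  c15: -  regs: r0:Add1,r1:13,r2:4,r3:12
  c16: CDB Add1=39  regs: r0:39,r1:13,r2:4,r3:12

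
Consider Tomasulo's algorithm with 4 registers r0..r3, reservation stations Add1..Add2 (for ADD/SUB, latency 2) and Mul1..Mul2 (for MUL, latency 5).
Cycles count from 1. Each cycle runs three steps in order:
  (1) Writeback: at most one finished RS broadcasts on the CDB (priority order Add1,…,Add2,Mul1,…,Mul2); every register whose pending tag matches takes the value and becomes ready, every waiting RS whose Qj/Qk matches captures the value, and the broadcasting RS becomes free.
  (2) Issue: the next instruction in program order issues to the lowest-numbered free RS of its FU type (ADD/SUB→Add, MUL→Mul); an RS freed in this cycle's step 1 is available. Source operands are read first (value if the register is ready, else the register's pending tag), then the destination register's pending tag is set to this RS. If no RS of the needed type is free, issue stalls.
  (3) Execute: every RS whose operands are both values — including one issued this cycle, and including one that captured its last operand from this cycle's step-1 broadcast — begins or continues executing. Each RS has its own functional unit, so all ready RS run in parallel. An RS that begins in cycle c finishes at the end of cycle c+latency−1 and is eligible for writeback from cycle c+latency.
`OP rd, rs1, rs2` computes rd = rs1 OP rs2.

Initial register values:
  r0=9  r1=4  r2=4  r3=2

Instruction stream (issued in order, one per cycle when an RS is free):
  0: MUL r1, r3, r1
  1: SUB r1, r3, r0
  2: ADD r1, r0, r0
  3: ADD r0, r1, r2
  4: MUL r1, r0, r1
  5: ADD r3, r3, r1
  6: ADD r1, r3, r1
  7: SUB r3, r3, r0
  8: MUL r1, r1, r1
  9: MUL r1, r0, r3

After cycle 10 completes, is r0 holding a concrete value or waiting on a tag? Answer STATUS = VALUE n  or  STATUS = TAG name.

STATUS = VALUE 22

  c1: issue MUL r1<-Mul1  regs: r0:9,r1:Mul1,r2:4,r3:2
  c2: issue SUB r1<-Add1  regs: r0:9,r1:Add1,r2:4,r3:2
  c3: issue ADD r1<-Add2  regs: r0:9,r1:Add2,r2:4,r3:2
  c4: CDB Add1=-7; issue ADD r0<-Add1  regs: r0:Add1,r1:Add2,r2:4,r3:2
  c5: CDB Add2=18; issue MUL r1<-Mul2  regs: r0:Add1,r1:Mul2,r2:4,r3:2
  c6: CDB Mul1=8; issue ADD r3<-Add2  regs: r0:Add1,r1:Mul2,r2:4,r3:Add2
  c7: CDB Add1=22; issue ADD r1<-Add1  regs: r0:22,r1:Add1,r2:4,r3:Add2
  c8: stall  regs: r0:22,r1:Add1,r2:4,r3:Add2
  c9: stall  regs: r0:22,r1:Add1,r2:4,r3:Add2
  c10: stall  regs: r0:22,r1:Add1,r2:4,r3:Add2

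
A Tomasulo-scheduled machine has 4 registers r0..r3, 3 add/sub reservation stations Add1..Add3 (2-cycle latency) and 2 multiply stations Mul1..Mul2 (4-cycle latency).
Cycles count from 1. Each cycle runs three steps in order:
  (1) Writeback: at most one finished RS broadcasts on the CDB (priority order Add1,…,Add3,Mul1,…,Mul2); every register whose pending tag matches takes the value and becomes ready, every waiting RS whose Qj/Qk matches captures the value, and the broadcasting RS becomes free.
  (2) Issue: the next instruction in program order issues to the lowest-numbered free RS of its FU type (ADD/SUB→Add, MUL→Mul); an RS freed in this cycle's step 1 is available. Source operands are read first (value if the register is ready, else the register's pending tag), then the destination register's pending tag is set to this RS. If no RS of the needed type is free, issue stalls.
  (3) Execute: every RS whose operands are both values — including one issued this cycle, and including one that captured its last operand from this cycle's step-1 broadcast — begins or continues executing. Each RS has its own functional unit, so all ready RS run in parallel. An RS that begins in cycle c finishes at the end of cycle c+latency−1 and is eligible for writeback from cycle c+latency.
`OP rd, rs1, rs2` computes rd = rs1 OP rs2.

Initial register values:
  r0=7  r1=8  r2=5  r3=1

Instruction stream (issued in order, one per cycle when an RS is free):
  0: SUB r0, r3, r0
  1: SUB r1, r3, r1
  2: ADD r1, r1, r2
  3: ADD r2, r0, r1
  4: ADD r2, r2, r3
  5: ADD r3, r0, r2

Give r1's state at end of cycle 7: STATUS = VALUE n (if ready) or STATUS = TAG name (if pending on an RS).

STATUS = VALUE -2

c1: issue SUB r0<-Add1 | r0:Add1,r1:8,r2:5,r3:1
c2: issue SUB r1<-Add2 | r0:Add1,r1:Add2,r2:5,r3:1
c3: CDB Add1=-6; issue ADD r1<-Add1 | r0:-6,r1:Add1,r2:5,r3:1
c4: CDB Add2=-7; issue ADD r2<-Add2 | r0:-6,r1:Add1,r2:Add2,r3:1
c5: issue ADD r2<-Add3 | r0:-6,r1:Add1,r2:Add3,r3:1
c6: CDB Add1=-2; issue ADD r3<-Add1 | r0:-6,r1:-2,r2:Add3,r3:Add1
c7: - | r0:-6,r1:-2,r2:Add3,r3:Add1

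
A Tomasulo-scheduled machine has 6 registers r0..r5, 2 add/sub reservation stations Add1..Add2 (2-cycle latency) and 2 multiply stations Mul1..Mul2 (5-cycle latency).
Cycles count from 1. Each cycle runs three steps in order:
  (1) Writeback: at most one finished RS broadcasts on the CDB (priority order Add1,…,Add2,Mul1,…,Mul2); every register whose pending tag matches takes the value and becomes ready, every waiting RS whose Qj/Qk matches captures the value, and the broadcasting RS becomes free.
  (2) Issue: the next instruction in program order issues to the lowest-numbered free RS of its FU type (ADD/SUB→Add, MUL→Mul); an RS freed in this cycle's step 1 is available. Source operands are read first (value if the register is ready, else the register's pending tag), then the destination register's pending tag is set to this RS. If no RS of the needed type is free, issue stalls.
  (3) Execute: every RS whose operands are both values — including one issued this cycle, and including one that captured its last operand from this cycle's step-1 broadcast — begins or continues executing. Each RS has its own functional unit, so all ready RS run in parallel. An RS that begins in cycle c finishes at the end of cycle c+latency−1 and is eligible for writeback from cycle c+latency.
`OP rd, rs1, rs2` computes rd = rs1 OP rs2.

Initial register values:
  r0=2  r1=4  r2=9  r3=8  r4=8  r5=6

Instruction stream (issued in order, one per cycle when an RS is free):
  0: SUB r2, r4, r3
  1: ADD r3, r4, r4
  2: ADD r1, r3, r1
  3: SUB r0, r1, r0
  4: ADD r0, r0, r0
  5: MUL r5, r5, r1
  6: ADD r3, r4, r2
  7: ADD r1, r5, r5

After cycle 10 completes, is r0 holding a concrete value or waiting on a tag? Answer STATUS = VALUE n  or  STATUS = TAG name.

  c1: issue SUB r2<-Add1  regs: r0:2,r1:4,r2:Add1,r3:8,r4:8,r5:6
  c2: issue ADD r3<-Add2  regs: r0:2,r1:4,r2:Add1,r3:Add2,r4:8,r5:6
  c3: CDB Add1=0; issue ADD r1<-Add1  regs: r0:2,r1:Add1,r2:0,r3:Add2,r4:8,r5:6
  c4: CDB Add2=16; issue SUB r0<-Add2  regs: r0:Add2,r1:Add1,r2:0,r3:16,r4:8,r5:6
  c5: stall  regs: r0:Add2,r1:Add1,r2:0,r3:16,r4:8,r5:6
  c6: CDB Add1=20; issue ADD r0<-Add1  regs: r0:Add1,r1:20,r2:0,r3:16,r4:8,r5:6
  c7: issue MUL r5<-Mul1  regs: r0:Add1,r1:20,r2:0,r3:16,r4:8,r5:Mul1
  c8: CDB Add2=18; issue ADD r3<-Add2  regs: r0:Add1,r1:20,r2:0,r3:Add2,r4:8,r5:Mul1
  c9: stall  regs: r0:Add1,r1:20,r2:0,r3:Add2,r4:8,r5:Mul1
  c10: CDB Add1=36; issue ADD r1<-Add1  regs: r0:36,r1:Add1,r2:0,r3:Add2,r4:8,r5:Mul1

STATUS = VALUE 36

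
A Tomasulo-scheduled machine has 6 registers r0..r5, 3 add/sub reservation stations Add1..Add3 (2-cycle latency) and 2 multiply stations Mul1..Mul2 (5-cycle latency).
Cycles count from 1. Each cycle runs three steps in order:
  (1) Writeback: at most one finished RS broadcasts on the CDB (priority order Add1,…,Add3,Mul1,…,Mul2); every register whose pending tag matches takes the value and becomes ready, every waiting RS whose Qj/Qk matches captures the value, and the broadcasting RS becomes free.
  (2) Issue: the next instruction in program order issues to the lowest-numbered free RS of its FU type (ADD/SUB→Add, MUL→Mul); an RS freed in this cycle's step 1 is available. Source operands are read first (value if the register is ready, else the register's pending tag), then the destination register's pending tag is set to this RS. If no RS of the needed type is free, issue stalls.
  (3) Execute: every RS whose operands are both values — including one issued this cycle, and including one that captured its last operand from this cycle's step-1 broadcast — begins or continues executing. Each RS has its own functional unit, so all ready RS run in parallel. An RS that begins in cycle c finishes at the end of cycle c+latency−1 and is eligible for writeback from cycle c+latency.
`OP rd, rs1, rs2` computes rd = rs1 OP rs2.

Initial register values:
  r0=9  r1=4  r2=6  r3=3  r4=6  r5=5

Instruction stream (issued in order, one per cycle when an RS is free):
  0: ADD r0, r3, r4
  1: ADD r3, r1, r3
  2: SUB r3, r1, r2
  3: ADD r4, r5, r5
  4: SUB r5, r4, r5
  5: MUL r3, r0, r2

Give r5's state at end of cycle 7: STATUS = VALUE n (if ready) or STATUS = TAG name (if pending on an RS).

cycle 1: issue ADD r0<-Add1 // r0:Add1,r1:4,r2:6,r3:3,r4:6,r5:5
cycle 2: issue ADD r3<-Add2 // r0:Add1,r1:4,r2:6,r3:Add2,r4:6,r5:5
cycle 3: CDB Add1=9; issue SUB r3<-Add1 // r0:9,r1:4,r2:6,r3:Add1,r4:6,r5:5
cycle 4: CDB Add2=7; issue ADD r4<-Add2 // r0:9,r1:4,r2:6,r3:Add1,r4:Add2,r5:5
cycle 5: CDB Add1=-2; issue SUB r5<-Add1 // r0:9,r1:4,r2:6,r3:-2,r4:Add2,r5:Add1
cycle 6: CDB Add2=10; issue MUL r3<-Mul1 // r0:9,r1:4,r2:6,r3:Mul1,r4:10,r5:Add1
cycle 7: - // r0:9,r1:4,r2:6,r3:Mul1,r4:10,r5:Add1

STATUS = TAG Add1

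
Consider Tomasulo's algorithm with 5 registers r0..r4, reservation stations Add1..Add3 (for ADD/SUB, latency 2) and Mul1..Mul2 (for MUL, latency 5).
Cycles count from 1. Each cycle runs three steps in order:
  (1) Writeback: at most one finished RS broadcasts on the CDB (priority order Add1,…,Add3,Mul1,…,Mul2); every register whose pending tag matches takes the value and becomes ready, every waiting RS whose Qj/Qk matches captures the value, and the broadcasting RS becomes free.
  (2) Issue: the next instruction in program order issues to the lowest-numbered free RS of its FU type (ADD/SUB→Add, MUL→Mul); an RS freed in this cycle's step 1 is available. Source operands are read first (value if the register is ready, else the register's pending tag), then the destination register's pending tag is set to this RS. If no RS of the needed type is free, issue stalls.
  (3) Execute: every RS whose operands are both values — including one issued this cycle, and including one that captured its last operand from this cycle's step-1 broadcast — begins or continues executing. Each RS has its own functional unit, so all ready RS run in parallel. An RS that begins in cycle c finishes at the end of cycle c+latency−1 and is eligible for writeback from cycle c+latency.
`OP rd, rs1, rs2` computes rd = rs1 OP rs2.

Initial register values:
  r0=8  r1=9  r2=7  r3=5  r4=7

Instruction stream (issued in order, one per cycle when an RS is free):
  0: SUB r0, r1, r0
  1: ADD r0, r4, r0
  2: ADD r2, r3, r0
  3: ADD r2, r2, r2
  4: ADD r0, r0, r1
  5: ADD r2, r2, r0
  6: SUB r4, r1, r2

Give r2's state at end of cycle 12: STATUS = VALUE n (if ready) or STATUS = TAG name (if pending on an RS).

c1: issue SUB r0<-Add1 | r0:Add1,r1:9,r2:7,r3:5,r4:7
c2: issue ADD r0<-Add2 | r0:Add2,r1:9,r2:7,r3:5,r4:7
c3: CDB Add1=1; issue ADD r2<-Add1 | r0:Add2,r1:9,r2:Add1,r3:5,r4:7
c4: issue ADD r2<-Add3 | r0:Add2,r1:9,r2:Add3,r3:5,r4:7
c5: CDB Add2=8; issue ADD r0<-Add2 | r0:Add2,r1:9,r2:Add3,r3:5,r4:7
c6: stall | r0:Add2,r1:9,r2:Add3,r3:5,r4:7
c7: CDB Add1=13; issue ADD r2<-Add1 | r0:Add2,r1:9,r2:Add1,r3:5,r4:7
c8: CDB Add2=17; issue SUB r4<-Add2 | r0:17,r1:9,r2:Add1,r3:5,r4:Add2
c9: CDB Add3=26 | r0:17,r1:9,r2:Add1,r3:5,r4:Add2
c10: - | r0:17,r1:9,r2:Add1,r3:5,r4:Add2
c11: CDB Add1=43 | r0:17,r1:9,r2:43,r3:5,r4:Add2
c12: - | r0:17,r1:9,r2:43,r3:5,r4:Add2

STATUS = VALUE 43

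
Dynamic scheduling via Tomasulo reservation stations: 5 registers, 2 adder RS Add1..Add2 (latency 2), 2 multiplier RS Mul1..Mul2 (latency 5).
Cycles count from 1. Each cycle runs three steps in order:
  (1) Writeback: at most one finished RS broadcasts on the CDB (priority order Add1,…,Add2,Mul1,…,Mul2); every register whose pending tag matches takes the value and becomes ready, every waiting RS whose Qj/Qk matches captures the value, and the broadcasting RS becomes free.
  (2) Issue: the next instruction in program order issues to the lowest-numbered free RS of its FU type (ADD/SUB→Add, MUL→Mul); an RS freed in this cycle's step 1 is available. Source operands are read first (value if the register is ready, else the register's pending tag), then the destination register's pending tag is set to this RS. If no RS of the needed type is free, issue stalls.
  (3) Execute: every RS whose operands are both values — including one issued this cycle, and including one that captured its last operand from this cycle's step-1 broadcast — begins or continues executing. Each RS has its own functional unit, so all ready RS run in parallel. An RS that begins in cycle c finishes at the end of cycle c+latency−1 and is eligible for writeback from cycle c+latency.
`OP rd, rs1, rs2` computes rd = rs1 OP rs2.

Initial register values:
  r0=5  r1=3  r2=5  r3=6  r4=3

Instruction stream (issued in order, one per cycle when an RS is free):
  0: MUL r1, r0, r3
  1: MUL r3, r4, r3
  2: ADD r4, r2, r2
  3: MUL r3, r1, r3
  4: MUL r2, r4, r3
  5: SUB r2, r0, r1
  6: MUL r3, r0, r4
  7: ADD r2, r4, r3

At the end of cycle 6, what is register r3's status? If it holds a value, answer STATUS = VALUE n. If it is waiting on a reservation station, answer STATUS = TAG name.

STATUS = TAG Mul1

  c1: issue MUL r1<-Mul1  regs: r0:5,r1:Mul1,r2:5,r3:6,r4:3
  c2: issue MUL r3<-Mul2  regs: r0:5,r1:Mul1,r2:5,r3:Mul2,r4:3
  c3: issue ADD r4<-Add1  regs: r0:5,r1:Mul1,r2:5,r3:Mul2,r4:Add1
  c4: stall  regs: r0:5,r1:Mul1,r2:5,r3:Mul2,r4:Add1
  c5: CDB Add1=10; stall  regs: r0:5,r1:Mul1,r2:5,r3:Mul2,r4:10
  c6: CDB Mul1=30; issue MUL r3<-Mul1  regs: r0:5,r1:30,r2:5,r3:Mul1,r4:10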